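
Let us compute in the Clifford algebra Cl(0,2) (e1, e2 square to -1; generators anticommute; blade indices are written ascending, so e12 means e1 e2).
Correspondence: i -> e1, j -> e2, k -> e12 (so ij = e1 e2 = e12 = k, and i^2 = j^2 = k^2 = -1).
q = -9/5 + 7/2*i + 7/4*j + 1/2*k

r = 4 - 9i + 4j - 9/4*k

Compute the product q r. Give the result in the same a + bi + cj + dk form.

In blades: q = -9/5 + 7/2*e1 + 7/4*e2 + 1/2*e12, r = 4 - 9*e1 + 4*e2 - 9/4*e12.
Distribute q over r term by term (generator squares from the signature, products reordered to ascending indices): (-9/5)*r = -36/5 + 81/5*e1 - 36/5*e2 + 81/20*e12; (7/2*e1)*r = 63/2 + 14*e1 + 63/8*e2 + 14*e12; (7/4*e2)*r = -7 - 63/16*e1 + 7*e2 + 63/4*e12; (1/2*e12)*r = 9/8 - 2*e1 - 9/2*e2 + 2*e12.
Sum: 737/40 + 1941/80*e1 + 127/40*e2 + 179/5*e12; translating back through the correspondence:
Answer: 737/40 + 1941/80*i + 127/40*j + 179/5*k


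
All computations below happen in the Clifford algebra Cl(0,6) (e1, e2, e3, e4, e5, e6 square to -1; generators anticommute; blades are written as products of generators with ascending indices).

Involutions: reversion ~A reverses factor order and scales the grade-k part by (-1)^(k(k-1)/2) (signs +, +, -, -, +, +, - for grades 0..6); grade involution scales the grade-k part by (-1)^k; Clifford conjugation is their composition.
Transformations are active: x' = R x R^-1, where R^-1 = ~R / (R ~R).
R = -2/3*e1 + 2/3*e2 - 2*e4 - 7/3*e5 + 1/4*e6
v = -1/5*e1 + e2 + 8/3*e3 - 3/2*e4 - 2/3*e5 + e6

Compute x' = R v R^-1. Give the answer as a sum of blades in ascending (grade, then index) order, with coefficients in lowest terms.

~R = -2/3*e1 + 2/3*e2 - 2*e4 - 7/3*e5 + 1/4*e6, and R ~R = -499/48, so R^-1 = ~R / (-499/48).
R v = -1009/180 - 8/15*e1 e2 - 16/9*e1 e3 + 3/5*e1 e4 - 1/45*e1 e5 - 37/60*e1 e6 + 16/9*e2 e3 + e2 e4 + 17/9*e2 e5 + 5/12*e2 e6 + 16/3*e3 e4 + 56/9*e3 e5 - 2/3*e3 e6 - 13/6*e4 e5 - 13/8*e4 e6 - 13/6*e5 e6
Answer: -11653/22455*e1 - 6311/22455*e2 - 8/3*e3 - 9833/14970*e4 - 41534/22455*e5 - 5467/7485*e6


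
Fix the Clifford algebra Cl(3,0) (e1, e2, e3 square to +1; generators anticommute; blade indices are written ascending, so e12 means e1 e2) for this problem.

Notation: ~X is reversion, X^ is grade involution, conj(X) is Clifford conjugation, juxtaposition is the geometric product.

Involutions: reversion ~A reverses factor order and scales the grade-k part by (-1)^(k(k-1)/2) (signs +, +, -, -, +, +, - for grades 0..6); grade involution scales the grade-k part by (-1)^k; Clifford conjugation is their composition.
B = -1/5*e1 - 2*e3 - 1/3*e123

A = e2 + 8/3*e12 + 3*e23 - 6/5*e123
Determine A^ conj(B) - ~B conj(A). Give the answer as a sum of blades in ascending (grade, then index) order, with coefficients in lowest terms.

first term: 2/5 + e1 + 82/15*e2 + 8/9*e3 + 13/5*e12 - 1/3*e13 - 44/25*e23 + 89/15*e123
second term: 2/5 + e1 - 82/15*e2 + 8/9*e3 + 13/5*e12 + 1/3*e13 - 44/25*e23 + 89/15*e123
Answer: 164/15*e2 - 2/3*e13


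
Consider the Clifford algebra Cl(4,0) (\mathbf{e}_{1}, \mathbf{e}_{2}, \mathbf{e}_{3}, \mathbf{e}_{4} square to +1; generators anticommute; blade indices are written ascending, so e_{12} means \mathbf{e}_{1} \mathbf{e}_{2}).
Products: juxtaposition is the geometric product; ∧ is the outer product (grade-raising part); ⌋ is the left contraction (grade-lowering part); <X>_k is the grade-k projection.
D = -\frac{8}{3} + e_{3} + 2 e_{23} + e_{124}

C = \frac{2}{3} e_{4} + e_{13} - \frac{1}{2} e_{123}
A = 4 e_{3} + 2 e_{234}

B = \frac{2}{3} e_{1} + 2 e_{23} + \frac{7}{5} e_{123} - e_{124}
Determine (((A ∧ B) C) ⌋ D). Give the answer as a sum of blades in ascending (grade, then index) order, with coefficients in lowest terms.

step 1: -\frac{8}{3} e_{13} - \frac{16}{3} e_{1234}
step 2: \frac{8}{3} + \frac{4}{3} e_{2} + \frac{8}{3} e_{4} - \frac{16}{3} e_{24} - \frac{32}{9} e_{123} - \frac{16}{9} e_{134}
step 3: -\frac{64}{9} + \frac{16}{3} e_{1} + \frac{16}{3} e_{3} + \frac{8}{3} e_{12} - \frac{4}{3} e_{14} + \frac{16}{3} e_{23} + \frac{8}{3} e_{124}
Answer: -\frac{64}{9} + \frac{16}{3} e_{1} + \frac{16}{3} e_{3} + \frac{8}{3} e_{12} - \frac{4}{3} e_{14} + \frac{16}{3} e_{23} + \frac{8}{3} e_{124}


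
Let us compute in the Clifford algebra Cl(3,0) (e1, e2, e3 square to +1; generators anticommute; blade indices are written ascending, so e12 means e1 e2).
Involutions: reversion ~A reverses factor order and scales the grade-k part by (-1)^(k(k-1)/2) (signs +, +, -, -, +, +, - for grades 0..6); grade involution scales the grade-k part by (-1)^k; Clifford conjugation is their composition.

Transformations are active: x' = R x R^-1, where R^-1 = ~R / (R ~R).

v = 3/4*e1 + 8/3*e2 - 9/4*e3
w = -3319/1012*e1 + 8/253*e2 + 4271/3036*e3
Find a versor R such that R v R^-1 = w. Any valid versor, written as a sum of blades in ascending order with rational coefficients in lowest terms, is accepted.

A norm check does it: q(v) = q(w) = 917/72, hence R = v + w = -640/253*e1 + 2048/759*e2 - 640/759*e3 realises the map — parallel part kept, (v - w)/2 negated, v carried to w.
Answer: -640/253*e1 + 2048/759*e2 - 640/759*e3


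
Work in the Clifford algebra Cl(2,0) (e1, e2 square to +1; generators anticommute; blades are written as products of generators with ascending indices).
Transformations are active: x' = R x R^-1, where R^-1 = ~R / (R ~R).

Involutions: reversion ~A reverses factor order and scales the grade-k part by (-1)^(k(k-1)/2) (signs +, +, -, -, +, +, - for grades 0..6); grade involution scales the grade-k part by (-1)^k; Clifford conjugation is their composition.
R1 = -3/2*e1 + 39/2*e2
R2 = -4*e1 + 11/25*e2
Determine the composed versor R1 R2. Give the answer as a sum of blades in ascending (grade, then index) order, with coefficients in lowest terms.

Distribute over the terms of R1 (each basis-blade product reordered to ascending indices, repeated generators contracted through their squares):
(-3/2*e1) R2 = 6 - 33/50*e1 e2
(39/2*e2) R2 = 429/50 + 78*e1 e2
Summing the partial products and collecting blades:
Answer: 729/50 + 3867/50*e1 e2


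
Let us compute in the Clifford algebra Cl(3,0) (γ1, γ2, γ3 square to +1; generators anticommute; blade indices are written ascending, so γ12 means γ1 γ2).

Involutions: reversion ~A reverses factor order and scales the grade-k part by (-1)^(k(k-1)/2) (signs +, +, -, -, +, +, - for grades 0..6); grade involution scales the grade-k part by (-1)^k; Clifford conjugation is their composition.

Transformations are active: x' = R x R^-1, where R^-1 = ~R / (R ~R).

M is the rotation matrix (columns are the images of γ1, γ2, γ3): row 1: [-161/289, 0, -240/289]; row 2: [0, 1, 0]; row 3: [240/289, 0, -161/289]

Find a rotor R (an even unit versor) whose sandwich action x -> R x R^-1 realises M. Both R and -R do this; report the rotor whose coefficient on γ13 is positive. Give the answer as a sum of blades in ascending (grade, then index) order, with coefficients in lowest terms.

Method: write R = a + b12*γ12 + b13*γ13 + b23*γ23 with a^2 + b12^2 + b13^2 + b23^2 = 1 (so R^-1 = ~R). Expanding the columns R e_j ~R gives tr M = 4a^2 - 1 and, from the antisymmetric part, M21 - M12 = -4a*b12, M13 - M31 = 4a*b13, M32 - M23 = -4a*b23.
Here tr M = -33/289, so a^2 = (1 + tr M)/4 = 64/289 and a = ±8/17. Taking a = 8/17: M21 - M12 = 0, M13 - M31 = -480/289, M32 - M23 = 0, giving b12 = 0, b13 = -15/17, b23 = 0, i.e. R = 8/17 - 15/17*γ13.
Its γ13 coefficient is negative, so report the other preimage -R.
Answer: -8/17 + 15/17*γ13. Recall the cover is two-to-one: with M of trace -33/289, both preimages act alike, and the stated γ13 sign chooses the sheet.


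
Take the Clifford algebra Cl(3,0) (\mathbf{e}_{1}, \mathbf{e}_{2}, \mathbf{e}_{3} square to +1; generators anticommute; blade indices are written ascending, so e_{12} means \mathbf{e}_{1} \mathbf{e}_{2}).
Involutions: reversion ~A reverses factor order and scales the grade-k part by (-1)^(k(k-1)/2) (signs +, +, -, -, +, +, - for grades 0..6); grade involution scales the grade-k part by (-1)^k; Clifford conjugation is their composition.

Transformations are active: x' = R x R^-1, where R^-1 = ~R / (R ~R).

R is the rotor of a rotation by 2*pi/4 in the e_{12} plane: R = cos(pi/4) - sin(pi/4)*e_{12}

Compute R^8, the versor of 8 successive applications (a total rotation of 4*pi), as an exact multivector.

The rotor phase is half the rotation angle and phases add under composition, so 8 steps in the e_{12} plane accumulate phase 8*(pi/4) = 2 \pi: R^8 = cos(2 \pi) - sin(2 \pi)*e_{12}.
cos(2 \pi) = 1 and sin(2 \pi) = 0, so R^8 = 1. The total rotation 4*pi is 2 full turns, so every vector returns to itself, yet the rotor is +1, back on the identity sheet (an even number of 2*pi turns).
Answer: 1


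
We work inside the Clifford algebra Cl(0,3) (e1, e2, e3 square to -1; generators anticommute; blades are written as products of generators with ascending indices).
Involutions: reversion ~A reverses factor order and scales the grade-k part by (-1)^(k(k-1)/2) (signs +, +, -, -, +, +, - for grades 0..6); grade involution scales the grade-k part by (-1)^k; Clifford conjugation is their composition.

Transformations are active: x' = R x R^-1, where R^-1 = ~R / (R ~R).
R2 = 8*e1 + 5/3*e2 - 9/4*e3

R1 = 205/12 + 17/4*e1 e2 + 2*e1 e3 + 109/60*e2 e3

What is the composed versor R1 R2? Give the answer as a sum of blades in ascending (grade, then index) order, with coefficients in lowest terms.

Distribute over the terms of R2 (each basis-blade product reordered to ascending indices, repeated generators contracted through their squares):
R1 (8*e1) = 410/3*e1 + 34*e2 + 16*e3 + 218/15*e1 e2 e3
R1 (5/3*e2) = -85/12*e1 + 1025/36*e2 + 109/36*e3 - 10/3*e1 e2 e3
R1 (-9/4*e3) = 9/2*e1 + 327/80*e2 - 615/16*e3 - 153/16*e1 e2 e3
Summing the partial products and collecting blades:
Answer: 1609/12*e1 + 47923/720*e2 - 2795/144*e3 + 131/80*e1 e2 e3


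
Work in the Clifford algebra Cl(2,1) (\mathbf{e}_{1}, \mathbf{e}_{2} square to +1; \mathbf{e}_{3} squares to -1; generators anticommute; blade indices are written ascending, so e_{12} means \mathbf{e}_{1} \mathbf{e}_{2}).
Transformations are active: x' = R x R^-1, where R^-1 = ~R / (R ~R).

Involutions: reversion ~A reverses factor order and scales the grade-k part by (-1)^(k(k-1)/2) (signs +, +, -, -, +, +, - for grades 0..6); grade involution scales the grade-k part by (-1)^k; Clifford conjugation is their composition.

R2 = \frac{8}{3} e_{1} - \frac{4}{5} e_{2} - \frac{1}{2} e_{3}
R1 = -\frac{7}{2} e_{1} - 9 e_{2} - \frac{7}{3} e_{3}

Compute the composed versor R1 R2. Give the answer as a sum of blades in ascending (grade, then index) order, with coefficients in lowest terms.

Distribute over the terms of R1 (each basis-blade product reordered to ascending indices, repeated generators contracted through their squares):
(-\frac{7}{2} e_{1}) R2 = -\frac{28}{3} + \frac{14}{5} e_{12} + \frac{7}{4} e_{13}
(-9 e_{2}) R2 = \frac{36}{5} + 24 e_{12} + \frac{9}{2} e_{23}
(-\frac{7}{3} e_{3}) R2 = -\frac{7}{6} + \frac{56}{9} e_{13} - \frac{28}{15} e_{23}
Summing the partial products and collecting blades:
Answer: -\frac{33}{10} + \frac{134}{5} e_{12} + \frac{287}{36} e_{13} + \frac{79}{30} e_{23}


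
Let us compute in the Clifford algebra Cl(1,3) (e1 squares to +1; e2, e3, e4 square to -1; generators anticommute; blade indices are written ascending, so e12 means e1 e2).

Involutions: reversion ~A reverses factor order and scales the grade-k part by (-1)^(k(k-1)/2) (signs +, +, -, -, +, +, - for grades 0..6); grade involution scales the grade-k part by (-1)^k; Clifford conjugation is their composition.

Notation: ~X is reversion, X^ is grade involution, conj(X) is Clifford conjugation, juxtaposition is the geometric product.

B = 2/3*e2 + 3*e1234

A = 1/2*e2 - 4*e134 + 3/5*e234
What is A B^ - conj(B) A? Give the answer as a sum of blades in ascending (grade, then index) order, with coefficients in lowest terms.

first term: 1/3 - 9/5*e1 + 12*e2 + 2/5*e34 + 3/2*e134 + 8/3*e1234
second term: 1/3 + 9/5*e1 - 12*e2 + 2/5*e34 - 3/2*e134 - 8/3*e1234
Answer: -18/5*e1 + 24*e2 + 3*e134 + 16/3*e1234


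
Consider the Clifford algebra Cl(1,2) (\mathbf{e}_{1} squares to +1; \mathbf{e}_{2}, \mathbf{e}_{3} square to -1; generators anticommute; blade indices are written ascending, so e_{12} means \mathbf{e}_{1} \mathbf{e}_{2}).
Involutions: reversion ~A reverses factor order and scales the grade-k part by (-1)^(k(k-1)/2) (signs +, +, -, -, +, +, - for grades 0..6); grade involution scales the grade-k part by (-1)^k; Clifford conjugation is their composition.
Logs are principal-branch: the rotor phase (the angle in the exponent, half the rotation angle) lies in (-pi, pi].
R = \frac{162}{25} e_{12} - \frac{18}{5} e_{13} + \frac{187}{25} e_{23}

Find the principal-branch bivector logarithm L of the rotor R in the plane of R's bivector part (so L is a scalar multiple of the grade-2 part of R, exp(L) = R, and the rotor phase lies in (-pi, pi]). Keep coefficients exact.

The scalar part of R is 0, and that scalar determines the rotor phase on the principal branch; recovering the unit plane as bivector-part over sine of the phase gives L = phase * plane.
Concretely: cos(phase) = 0 gives phase = ±\frac{\pi}{2}, and since phase/sin(phase) is even the sign is immaterial: L = (phase/sin(phase)) * <R>_2 = (\frac{\pi}{2}) * <R>_2.
Answer: \frac{81 \pi}{25} e_{12} - \frac{9 \pi}{5} e_{13} + \frac{187 \pi}{50} e_{23}


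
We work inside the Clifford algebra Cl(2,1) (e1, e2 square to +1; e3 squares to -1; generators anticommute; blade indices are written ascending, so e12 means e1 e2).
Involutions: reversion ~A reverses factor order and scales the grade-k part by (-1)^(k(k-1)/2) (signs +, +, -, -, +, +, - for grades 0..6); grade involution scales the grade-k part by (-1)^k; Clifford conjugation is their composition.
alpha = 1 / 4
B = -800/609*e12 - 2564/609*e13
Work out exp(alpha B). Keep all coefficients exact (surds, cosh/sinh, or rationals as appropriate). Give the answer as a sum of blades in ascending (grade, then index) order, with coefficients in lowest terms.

B^2 term by term: the squares give (-800/609)^2*(e12)^2 + (-2564/609)^2*(e13)^2 = 640000/370881*(-1) + 6574096/370881*(+1) = 16 (each basis 2-blade squares to minus the product of its generators' squares); cross terms between blades sharing an index anticommute and cancel. So B^2 = 16.
B^2 = 16 — the positive square puts this in the hyperbolic regime; l = 4, alpha*l = 1, so exp(alpha B) = cosh(1) + (sinh(1)/4)*B = cosh(1) + (sinh(1)/4)*B.
Answer: cosh(1) - 200*sinh(1)/609*e12 - 641*sinh(1)/609*e13


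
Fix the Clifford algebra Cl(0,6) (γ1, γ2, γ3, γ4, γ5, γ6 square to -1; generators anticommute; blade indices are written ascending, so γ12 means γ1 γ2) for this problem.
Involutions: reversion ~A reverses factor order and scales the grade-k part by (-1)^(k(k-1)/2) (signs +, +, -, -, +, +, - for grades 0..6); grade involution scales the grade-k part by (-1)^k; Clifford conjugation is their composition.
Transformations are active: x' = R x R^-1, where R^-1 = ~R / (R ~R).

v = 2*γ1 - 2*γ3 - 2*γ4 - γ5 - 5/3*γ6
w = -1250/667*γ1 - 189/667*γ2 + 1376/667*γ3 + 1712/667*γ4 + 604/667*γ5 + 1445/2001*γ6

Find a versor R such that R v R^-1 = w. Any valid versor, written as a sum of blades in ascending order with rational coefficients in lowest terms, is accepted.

Here q(v) = q(w) = -142/9; the classical choice R = v + w = 84/667*γ1 - 189/667*γ2 + 42/667*γ3 + 378/667*γ4 - 63/667*γ5 - 630/667*γ6 then realises v -> w under the sandwich.
Answer: 84/667*γ1 - 189/667*γ2 + 42/667*γ3 + 378/667*γ4 - 63/667*γ5 - 630/667*γ6


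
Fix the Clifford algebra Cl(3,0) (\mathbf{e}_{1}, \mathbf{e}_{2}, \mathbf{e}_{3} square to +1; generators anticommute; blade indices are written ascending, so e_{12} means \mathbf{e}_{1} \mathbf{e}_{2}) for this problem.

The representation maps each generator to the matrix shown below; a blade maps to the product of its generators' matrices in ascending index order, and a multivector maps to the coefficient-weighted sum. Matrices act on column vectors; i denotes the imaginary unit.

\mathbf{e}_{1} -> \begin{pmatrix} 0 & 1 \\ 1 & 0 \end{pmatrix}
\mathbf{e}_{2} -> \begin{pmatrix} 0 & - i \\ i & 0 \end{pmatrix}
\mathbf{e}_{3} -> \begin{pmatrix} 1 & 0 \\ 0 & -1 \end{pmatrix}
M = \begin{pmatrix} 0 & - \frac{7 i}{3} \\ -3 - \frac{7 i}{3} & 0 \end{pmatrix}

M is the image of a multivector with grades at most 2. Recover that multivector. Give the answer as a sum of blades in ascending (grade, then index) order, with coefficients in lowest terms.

Method: 1, rho(e_{1}), rho(e_{2}), rho(e_{3}) form a trace-orthogonal basis of the 2x2 complex matrices (tr(X Y) = 2 if X = Y, else 0), so M = m0*1 + m1*rho(e_{1}) + m2*rho(e_{2}) + m3*rho(e_{3}) with m0 = tr(M)/2 = 0, m1 = tr(M rho(e_{1}))/2 = - \frac{3}{2} - \frac{7 i}{3}, m2 = tr(M rho(e_{2}))/2 = \frac{3 i}{2}, m3 = tr(M rho(e_{3}))/2 = 0.
Multiplying table entries, the bivector images are rho(e_{12}) = i*rho(e_{3}), rho(e_{13}) = -i*rho(e_{2}), rho(e_{23}) = i*rho(e_{1}); with real blade coefficients the real parts of m0..m3 are the coefficients of 1, e_{1}, e_{2}, e_{3} and the imaginary parts give the bivectors (e_{23}: Im m1, e_{13}: -Im m2, e_{12}: Im m3).
Answer: -\frac{3}{2} e_{1} - \frac{3}{2} e_{13} - \frac{7}{3} e_{23}


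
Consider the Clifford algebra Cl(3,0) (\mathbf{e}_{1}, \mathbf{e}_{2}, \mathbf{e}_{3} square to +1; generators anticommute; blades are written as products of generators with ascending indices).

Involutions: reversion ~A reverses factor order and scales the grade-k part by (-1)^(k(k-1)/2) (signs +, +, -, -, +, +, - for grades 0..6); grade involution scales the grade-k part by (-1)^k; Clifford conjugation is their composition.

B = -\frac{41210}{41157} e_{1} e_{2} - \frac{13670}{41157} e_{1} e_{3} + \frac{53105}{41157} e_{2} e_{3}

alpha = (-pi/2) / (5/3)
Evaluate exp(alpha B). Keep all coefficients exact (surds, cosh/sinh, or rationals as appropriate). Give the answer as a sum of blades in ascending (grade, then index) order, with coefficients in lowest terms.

B^2 term by term: the squares give (-\frac{41210}{41157})^2*(e_{1} e_{2})^2 + (-\frac{13670}{41157})^2*(e_{1} e_{3})^2 + (\frac{53105}{41157})^2*(e_{2} e_{3})^2 = \frac{1698264100}{1693898649}*(-1) + \frac{186868900}{1693898649}*(-1) + \frac{2820141025}{1693898649}*(-1) = -\frac{25}{9} (each basis 2-blade squares to minus the product of its generators' squares); cross terms between blades sharing an index anticommute and cancel. So B^2 = -\frac{25}{9}.
B^2 = -\frac{25}{9} — since the square is negative, the closed form is circular: l = \frac{5}{3}, alpha*l = - \frac{\pi}{2}, so exp(alpha B) = cos(- \frac{\pi}{2}) + (sin(- \frac{\pi}{2})/(\frac{5}{3}))*B = 0 + (- \frac{3}{5})*B.
Answer: \frac{8242}{13719} e_{1} e_{2} + \frac{2734}{13719} e_{1} e_{3} - \frac{10621}{13719} e_{2} e_{3}


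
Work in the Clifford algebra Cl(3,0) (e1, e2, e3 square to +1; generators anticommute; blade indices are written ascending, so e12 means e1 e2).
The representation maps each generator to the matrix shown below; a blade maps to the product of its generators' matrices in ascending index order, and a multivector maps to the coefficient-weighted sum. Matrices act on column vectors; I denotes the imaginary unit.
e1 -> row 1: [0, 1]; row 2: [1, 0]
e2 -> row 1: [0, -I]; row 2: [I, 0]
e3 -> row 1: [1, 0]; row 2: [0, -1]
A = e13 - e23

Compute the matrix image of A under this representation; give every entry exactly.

Bivector images (products of the table entries): rho(e13) = rho(e1)rho(e3) = row 1: [0, -1]; row 2: [1, 0]; rho(e23) = rho(e2)rho(e3) = row 1: [0, I]; row 2: [I, 0].
M = (1)*rho(e13) + (-1)*rho(e23), summed entrywise:
Answer: row 1: [0, -1 - I]; row 2: [1 - I, 0]


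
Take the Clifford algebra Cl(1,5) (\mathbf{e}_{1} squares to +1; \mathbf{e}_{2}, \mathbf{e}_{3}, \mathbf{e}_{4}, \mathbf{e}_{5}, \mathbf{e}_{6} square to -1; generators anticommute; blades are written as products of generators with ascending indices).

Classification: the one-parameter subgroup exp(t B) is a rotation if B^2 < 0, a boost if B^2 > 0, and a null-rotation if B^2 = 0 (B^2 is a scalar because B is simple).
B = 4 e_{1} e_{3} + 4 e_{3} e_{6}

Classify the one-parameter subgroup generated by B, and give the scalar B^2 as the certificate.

B^2 term by term: the squares give (4)^2*(e_{1} e_{3})^2 + (4)^2*(e_{3} e_{6})^2 = 16*(+1) + 16*(-1) = 0 (each basis 2-blade squares to minus the product of its generators' squares); cross terms between blades sharing an index anticommute and cancel. So B^2 = 0.
Answer: null-rotation, certificate B^2 = 0. The class reads off the invariant scalar 0 directly.


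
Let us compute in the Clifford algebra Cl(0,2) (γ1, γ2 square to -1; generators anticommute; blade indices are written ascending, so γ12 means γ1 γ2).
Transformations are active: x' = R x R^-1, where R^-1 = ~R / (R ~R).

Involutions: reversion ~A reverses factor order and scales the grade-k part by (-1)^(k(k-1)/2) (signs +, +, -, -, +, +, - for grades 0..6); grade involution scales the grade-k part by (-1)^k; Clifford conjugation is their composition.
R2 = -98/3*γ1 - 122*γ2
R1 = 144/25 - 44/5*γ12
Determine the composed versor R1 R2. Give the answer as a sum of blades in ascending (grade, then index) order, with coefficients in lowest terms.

Distribute over the terms of R1 (each basis-blade product reordered to ascending indices, repeated generators contracted through their squares):
(144/25) R2 = -4704/25*γ1 - 17568/25*γ2
(-44/5*γ12) R2 = -5368/5*γ1 + 4312/15*γ2
Summing the partial products and collecting blades:
Answer: -31544/25*γ1 - 31144/75*γ2


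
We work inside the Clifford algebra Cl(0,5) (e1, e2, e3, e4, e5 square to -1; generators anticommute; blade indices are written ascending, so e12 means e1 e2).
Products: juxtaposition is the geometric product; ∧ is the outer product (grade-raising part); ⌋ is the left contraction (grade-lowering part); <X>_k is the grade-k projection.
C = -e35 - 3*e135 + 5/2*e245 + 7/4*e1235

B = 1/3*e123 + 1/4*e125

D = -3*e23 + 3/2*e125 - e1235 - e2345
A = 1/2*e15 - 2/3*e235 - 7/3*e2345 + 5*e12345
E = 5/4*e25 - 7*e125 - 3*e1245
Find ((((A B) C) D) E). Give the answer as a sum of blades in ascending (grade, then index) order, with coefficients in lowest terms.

step 1: 1/8*e2 + 1/6*e13 - 2/9*e15 + 5/4*e34 + 5/3*e45 + 7/12*e134 + 7/9*e145 + 1/6*e235
step 2: -7/24*e1 - 4*e2 + 2/3*e3 + 1/2*e5 - 22/9*e12 + 2/9*e13 + 1/6*e15 + 7/18*e23 + 7/24*e25 - 13/12*e34 + 3/16*e45 + 5/9*e124 + 52/9*e134 + 7/32*e135 - 13/3*e145 + 49/36*e234 - 13/4*e235 - 49/48*e245 - 35/12*e1234 - 13/12*e1235 + 35/16*e1245 - 5/12*e12345
step 3: 9/4 - 157/48*e1 - 63/32*e2 - 605/48*e3 + 355/96*e4 - 67/9*e5 - 17/12*e12 - 79/16*e13 - 797/96*e14 - 107/18*e15 + 131/192*e23 - 13/4*e24 - 125/144*e25 - 121/48*e34 - 113/72*e35 - 121/36*e45 - 95/24*e123 - 107/6*e124 + 1667/288*e125 + 31/48*e134 + 145/36*e135 - 47/18*e145 + 23/6*e234 - 17/8*e235 + 46/9*e245 - 467/144*e345 + 1/48*e1234 + 1/2*e1235 + 31/36*e1245 + 887/144*e1345 - 443/48*e2345 + 35/3*e12345
step 4: -2689/64 + 2329/1152*e1 + 1445/36*e2 - 1317/32*e3 + 5105/288*e4 + 17681/384*e5 - 557/8*e12 - 671/16*e13 + 947/24*e14 + 557/96*e15 - 12877/288*e23 + 223/48*e24 + 463/96*e25 - 13177/192*e34 - 6891/256*e35 - 6391/48*e45 - 103/4*e123 + 149/72*e124 - 1679/192*e125 - 1165/16*e134 + 341/192*e135 + 611/96*e145 - 6737/192*e234 - 3983/192*e235 - 27859/384*e245 - 793/48*e345 - 5929/576*e1234 + 16673/192*e1235 - 2849/128*e1245 - 925/32*e1345 - 2581/192*e2345 + 3601/64*e12345
Answer: -2689/64 + 2329/1152*e1 + 1445/36*e2 - 1317/32*e3 + 5105/288*e4 + 17681/384*e5 - 557/8*e12 - 671/16*e13 + 947/24*e14 + 557/96*e15 - 12877/288*e23 + 223/48*e24 + 463/96*e25 - 13177/192*e34 - 6891/256*e35 - 6391/48*e45 - 103/4*e123 + 149/72*e124 - 1679/192*e125 - 1165/16*e134 + 341/192*e135 + 611/96*e145 - 6737/192*e234 - 3983/192*e235 - 27859/384*e245 - 793/48*e345 - 5929/576*e1234 + 16673/192*e1235 - 2849/128*e1245 - 925/32*e1345 - 2581/192*e2345 + 3601/64*e12345


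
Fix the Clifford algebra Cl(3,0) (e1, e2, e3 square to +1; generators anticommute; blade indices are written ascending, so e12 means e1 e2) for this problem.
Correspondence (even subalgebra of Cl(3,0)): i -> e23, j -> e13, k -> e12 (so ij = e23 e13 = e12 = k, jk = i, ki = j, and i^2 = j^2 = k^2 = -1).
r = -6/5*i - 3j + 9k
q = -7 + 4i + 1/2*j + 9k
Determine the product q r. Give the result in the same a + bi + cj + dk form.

In blades: q = -7 + 9*e12 + 1/2*e13 + 4*e23, r = 9*e12 - 3*e13 - 6/5*e23.
Distribute q over r term by term (generator squares from the signature, products reordered to ascending indices): (-7)*r = -63*e12 + 21*e13 + 42/5*e23; (9*e12)*r = -81 - 54/5*e13 + 27*e23; (1/2*e13)*r = 3/2 + 3/5*e12 + 9/2*e23; (4*e23)*r = 24/5 - 12*e12 - 36*e13.
Sum: -747/10 - 372/5*e12 - 129/5*e13 + 399/10*e23; translating back through the correspondence:
Answer: -747/10 + 399/10*i - 129/5*j - 372/5*k


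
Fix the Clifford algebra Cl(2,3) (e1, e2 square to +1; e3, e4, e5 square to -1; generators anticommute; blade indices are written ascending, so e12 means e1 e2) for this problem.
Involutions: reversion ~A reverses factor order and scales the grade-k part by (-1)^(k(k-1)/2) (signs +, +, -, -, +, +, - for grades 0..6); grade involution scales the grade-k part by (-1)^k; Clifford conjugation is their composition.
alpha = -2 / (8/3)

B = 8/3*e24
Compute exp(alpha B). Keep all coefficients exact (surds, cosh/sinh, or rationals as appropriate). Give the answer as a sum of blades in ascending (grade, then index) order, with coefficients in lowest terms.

B^2 = (8/3)^2*(e24)^2 = 64/9*(+1) = 64/9 (a basis 2-blade squares to minus the product of its generators' squares).
B^2 = 64/9 — hyperbolic case — the even/odd split gives cosh and sinh: l = 8/3, alpha*l = -2, so exp(alpha B) = cosh(-2) + (sinh(-2)/(8/3))*B = cosh(2) + (-3*sinh(2)/8)*B.
Answer: cosh(2) - sinh(2)*e24


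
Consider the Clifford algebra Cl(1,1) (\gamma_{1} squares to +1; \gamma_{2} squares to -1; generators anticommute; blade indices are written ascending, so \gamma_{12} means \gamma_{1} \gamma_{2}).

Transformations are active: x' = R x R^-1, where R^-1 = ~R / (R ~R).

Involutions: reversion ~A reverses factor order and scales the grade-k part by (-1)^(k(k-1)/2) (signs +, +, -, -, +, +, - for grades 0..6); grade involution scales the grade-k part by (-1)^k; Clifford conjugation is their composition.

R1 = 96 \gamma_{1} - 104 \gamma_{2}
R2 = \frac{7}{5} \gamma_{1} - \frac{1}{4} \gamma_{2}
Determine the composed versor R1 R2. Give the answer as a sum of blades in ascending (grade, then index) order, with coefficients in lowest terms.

Distribute over the terms of R1 (each basis-blade product reordered to ascending indices, repeated generators contracted through their squares):
(96 \gamma_{1}) R2 = \frac{672}{5} - 24 \gamma_{12}
(-104 \gamma_{2}) R2 = -26 + \frac{728}{5} \gamma_{12}
Summing the partial products and collecting blades:
Answer: \frac{542}{5} + \frac{608}{5} \gamma_{12}


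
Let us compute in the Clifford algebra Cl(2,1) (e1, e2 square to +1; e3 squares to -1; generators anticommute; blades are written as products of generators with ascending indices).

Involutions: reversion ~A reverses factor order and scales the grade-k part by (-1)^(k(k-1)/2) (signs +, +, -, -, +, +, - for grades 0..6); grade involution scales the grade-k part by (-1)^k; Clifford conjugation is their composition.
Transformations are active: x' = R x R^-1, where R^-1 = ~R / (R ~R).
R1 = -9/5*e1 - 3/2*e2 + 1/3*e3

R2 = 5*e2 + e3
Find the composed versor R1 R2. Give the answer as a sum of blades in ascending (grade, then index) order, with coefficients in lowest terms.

Distribute over the terms of R2 (each basis-blade product reordered to ascending indices, repeated generators contracted through their squares):
R1 (5*e2) = -15/2 - 9*e1 e2 - 5/3*e2 e3
R1 (e3) = -1/3 - 9/5*e1 e3 - 3/2*e2 e3
Summing the partial products and collecting blades:
Answer: -47/6 - 9*e1 e2 - 9/5*e1 e3 - 19/6*e2 e3


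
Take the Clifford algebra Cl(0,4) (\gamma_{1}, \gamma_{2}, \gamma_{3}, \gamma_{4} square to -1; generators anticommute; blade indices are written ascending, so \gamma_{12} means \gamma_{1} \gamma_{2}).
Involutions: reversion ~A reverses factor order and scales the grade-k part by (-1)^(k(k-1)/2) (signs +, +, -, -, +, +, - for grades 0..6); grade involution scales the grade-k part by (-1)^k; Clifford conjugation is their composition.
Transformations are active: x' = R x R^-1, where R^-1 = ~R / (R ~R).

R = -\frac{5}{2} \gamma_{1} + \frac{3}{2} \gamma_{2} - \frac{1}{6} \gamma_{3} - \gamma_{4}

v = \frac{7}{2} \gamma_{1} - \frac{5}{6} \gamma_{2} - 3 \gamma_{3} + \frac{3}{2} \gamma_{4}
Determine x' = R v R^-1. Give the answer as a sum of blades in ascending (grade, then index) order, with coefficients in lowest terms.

~R = -\frac{5}{2} \gamma_{1} + \frac{3}{2} \gamma_{2} - \frac{1}{6} \gamma_{3} - \gamma_{4}, and R ~R = -\frac{343}{36}, so R^-1 = ~R / (-\frac{343}{36}).
R v = 11 - \frac{19}{6} \gamma_{12} + \frac{97}{12} \gamma_{13} - \frac{1}{4} \gamma_{14} - \frac{167}{36} \gamma_{23} + \frac{17}{12} \gamma_{24} - \frac{13}{4} \gamma_{34}
Answer: \frac{1559}{686} \gamma_{1} - \frac{5413}{2058} \gamma_{2} + \frac{1161}{343} \gamma_{3} + \frac{555}{686} \gamma_{4}


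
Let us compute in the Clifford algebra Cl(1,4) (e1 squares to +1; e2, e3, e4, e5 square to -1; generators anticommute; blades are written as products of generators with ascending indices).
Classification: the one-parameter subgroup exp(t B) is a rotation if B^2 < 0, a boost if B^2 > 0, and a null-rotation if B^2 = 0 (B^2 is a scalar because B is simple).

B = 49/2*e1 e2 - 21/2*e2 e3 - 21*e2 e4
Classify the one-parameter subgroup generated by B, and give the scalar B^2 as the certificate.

B^2 term by term: the squares give (49/2)^2*(e1 e2)^2 + (-21/2)^2*(e2 e3)^2 + (-21)^2*(e2 e4)^2 = 2401/4*(+1) + 441/4*(-1) + 441*(-1) = 49 (each basis 2-blade squares to minus the product of its generators' squares); cross terms between blades sharing an index anticommute and cancel. So B^2 = 49.
Answer: boost, certificate B^2 = 49. Check the certificate: B^2 = 49, and that sign is decisive whatever form B takes.


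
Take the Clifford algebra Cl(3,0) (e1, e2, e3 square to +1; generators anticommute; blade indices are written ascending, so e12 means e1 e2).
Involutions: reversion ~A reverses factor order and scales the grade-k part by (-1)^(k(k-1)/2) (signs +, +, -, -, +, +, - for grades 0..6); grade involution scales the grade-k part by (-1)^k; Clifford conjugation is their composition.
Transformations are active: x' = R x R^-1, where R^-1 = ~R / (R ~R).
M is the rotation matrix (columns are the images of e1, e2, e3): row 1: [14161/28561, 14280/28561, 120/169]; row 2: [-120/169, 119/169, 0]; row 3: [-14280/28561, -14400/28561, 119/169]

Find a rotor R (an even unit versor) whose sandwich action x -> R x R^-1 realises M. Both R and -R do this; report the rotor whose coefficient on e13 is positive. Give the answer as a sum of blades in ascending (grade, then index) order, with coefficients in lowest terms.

Method: write R = a + b12*e12 + b13*e13 + b23*e23 with a^2 + b12^2 + b13^2 + b23^2 = 1 (so R^-1 = ~R). Expanding the columns R e_j ~R gives tr M = 4a^2 - 1 and, from the antisymmetric part, M21 - M12 = -4a*b12, M13 - M31 = 4a*b13, M32 - M23 = -4a*b23.
Here tr M = 54383/28561, so a^2 = (1 + tr M)/4 = 20736/28561 and a = ±144/169. Taking a = 144/169: M21 - M12 = -34560/28561, M13 - M31 = 34560/28561, M32 - M23 = -14400/28561, giving b12 = 60/169, b13 = 60/169, b23 = 25/169, i.e. R = 144/169 + 60/169*e12 + 60/169*e13 + 25/169*e23.
Its e13 coefficient is already positive.
Answer: 144/169 + 60/169*e12 + 60/169*e13 + 25/169*e23. Why the constraint matters: R and -R act identically through the sandwich — M has trace 54383/28561 either way — so only the sign condition on e13 picks one of the two preimages.


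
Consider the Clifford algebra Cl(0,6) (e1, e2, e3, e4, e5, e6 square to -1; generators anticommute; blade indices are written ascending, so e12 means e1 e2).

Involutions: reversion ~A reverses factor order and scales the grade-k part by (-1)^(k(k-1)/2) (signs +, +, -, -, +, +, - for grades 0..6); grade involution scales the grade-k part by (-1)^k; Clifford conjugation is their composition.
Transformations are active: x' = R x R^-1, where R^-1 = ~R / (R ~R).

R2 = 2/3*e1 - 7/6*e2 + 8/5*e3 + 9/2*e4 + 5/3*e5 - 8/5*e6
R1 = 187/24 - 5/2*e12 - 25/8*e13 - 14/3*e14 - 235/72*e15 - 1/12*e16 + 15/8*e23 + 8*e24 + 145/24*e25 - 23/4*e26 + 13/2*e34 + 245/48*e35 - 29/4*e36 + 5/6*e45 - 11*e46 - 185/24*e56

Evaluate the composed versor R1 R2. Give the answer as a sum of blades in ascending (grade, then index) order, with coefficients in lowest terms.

Distribute over the terms of R2 (each basis-blade product reordered to ascending indices, repeated generators contracted through their squares):
R1 (2/3*e1) = 187/36*e1 - 5/3*e2 - 25/12*e3 - 28/9*e4 - 235/108*e5 - 1/18*e6 + 5/4*e123 + 16/3*e124 + 145/36*e125 - 23/6*e126 + 13/3*e134 + 245/72*e135 - 29/6*e136 + 5/9*e145 - 22/3*e146 - 185/36*e156
R1 (-7/6*e2) = -35/12*e1 - 1309/144*e2 - 35/16*e3 - 28/3*e4 - 1015/144*e5 + 161/24*e6 - 175/48*e123 - 49/9*e124 - 1645/432*e125 - 7/72*e126 - 91/12*e234 - 1715/288*e235 + 203/24*e236 - 35/36*e245 + 77/6*e246 + 1295/144*e256
R1 (8/5*e3) = 5*e1 - 3*e2 + 187/15*e3 + 52/5*e4 + 49/6*e5 - 58/5*e6 - 4*e123 + 112/15*e134 + 47/9*e135 + 2/15*e136 - 64/5*e234 - 29/3*e235 + 46/5*e236 + 4/3*e345 - 88/5*e346 - 37/3*e356
R1 (9/2*e4) = 21*e1 - 36*e2 - 117/4*e3 + 561/16*e4 + 15/4*e5 - 99/2*e6 - 45/4*e124 - 225/16*e134 + 235/16*e145 + 3/8*e146 + 135/16*e234 - 435/16*e245 + 207/8*e246 - 735/32*e345 + 261/8*e346 - 555/16*e456
R1 (5/3*e5) = 1175/216*e1 - 725/72*e2 - 1225/144*e3 - 25/18*e4 + 935/72*e5 - 925/72*e6 - 25/6*e125 - 125/24*e135 - 70/9*e145 + 5/36*e156 + 25/8*e235 + 40/3*e245 + 115/12*e256 + 65/6*e345 + 145/12*e356 + 55/3*e456
R1 (-8/5*e6) = -2/15*e1 - 46/5*e2 - 58/5*e3 - 88/5*e4 - 37/3*e5 - 187/15*e6 + 4*e126 + 5*e136 + 112/15*e146 + 47/9*e156 - 3*e236 - 64/5*e246 - 29/3*e256 - 52/5*e346 - 49/6*e356 - 4/3*e456
Summing the partial products and collecting blades:
Answer: 36271/1080*e1 - 49699/720*e2 - 7409/180*e3 + 3367/240*e4 + 1445/432*e5 - 14357/180*e6 - 307/48*e123 - 409/36*e124 - 1705/432*e125 + 5/72*e126 - 181/80*e134 + 41/12*e135 + 3/10*e136 + 1075/144*e145 + 61/120*e146 + 2/9*e156 - 2867/240*e234 - 3599/288*e235 + 1759/120*e236 - 2135/144*e245 + 3109/120*e246 + 1283/144*e256 - 1037/96*e345 + 37/8*e346 - 101/12*e356 - 283/16*e456


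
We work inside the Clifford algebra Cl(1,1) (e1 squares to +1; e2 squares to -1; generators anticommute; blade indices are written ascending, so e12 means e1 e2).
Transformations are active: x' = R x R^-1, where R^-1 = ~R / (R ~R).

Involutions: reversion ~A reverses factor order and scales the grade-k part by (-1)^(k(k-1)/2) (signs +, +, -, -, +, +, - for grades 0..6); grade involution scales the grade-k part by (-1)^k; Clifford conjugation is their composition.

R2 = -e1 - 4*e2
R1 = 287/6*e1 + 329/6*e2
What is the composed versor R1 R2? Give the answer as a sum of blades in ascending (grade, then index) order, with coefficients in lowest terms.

Distribute over the terms of R1 (each basis-blade product reordered to ascending indices, repeated generators contracted through their squares):
(287/6*e1) R2 = -287/6 - 574/3*e12
(329/6*e2) R2 = 658/3 + 329/6*e12
Summing the partial products and collecting blades:
Answer: 343/2 - 273/2*e12


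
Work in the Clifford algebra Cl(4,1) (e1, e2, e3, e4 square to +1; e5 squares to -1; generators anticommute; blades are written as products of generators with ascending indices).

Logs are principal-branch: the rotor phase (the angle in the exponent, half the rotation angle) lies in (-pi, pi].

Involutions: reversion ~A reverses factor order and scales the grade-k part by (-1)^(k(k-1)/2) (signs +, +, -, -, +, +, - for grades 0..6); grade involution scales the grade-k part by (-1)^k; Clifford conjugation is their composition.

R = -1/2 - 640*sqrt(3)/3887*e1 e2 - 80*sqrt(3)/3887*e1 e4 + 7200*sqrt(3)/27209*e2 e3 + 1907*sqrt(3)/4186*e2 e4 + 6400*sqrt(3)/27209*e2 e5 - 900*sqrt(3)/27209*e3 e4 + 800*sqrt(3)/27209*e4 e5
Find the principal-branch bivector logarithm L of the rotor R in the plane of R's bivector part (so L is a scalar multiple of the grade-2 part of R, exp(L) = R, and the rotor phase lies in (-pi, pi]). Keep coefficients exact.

The scalar part of R is -1/2, which fixes the principal-branch rotor phase; the unit plane is then the bivector part divided by the sine of that phase, and L is that plane scaled by the phase.
Concretely: cos(phase) = -1/2 gives phase = ±2*pi/3, and since phase/sin(phase) is even the sign is immaterial: L = (phase/sin(phase)) * <R>_2 = (4*sqrt(3)*pi/9) * <R>_2.
Answer: -2560*pi/11661*e1 e2 - 320*pi/11661*e1 e4 + 9600*pi/27209*e2 e3 + 3814*pi/6279*e2 e4 + 25600*pi/81627*e2 e5 - 1200*pi/27209*e3 e4 + 3200*pi/81627*e4 e5


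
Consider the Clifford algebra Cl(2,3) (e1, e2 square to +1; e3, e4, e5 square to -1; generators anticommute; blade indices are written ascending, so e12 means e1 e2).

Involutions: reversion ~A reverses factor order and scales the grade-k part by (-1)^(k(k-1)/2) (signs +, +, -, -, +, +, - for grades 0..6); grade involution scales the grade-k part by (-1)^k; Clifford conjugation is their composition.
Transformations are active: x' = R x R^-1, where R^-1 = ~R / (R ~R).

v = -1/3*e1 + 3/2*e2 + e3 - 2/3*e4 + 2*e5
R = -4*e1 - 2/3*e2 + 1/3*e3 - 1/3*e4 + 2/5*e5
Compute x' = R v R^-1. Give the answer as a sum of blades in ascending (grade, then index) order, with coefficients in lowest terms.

~R = -4*e1 - 2/3*e2 + 1/3*e3 - 1/3*e4 + 2/5*e5, and R ~R = 3614/225, so R^-1 = ~R / (3614/225).
R v = -46/45 - 56/9*e12 - 35/9*e13 + 23/9*e14 - 118/15*e15 - 7/6*e23 + 17/18*e24 - 29/15*e25 + 1/9*e34 + 4/15*e35 - 2/5*e45
Answer: 4567/5421*e1 - 15343/10842*e2 - 5651/5421*e3 + 3844/5421*e4 - 3706/1807*e5


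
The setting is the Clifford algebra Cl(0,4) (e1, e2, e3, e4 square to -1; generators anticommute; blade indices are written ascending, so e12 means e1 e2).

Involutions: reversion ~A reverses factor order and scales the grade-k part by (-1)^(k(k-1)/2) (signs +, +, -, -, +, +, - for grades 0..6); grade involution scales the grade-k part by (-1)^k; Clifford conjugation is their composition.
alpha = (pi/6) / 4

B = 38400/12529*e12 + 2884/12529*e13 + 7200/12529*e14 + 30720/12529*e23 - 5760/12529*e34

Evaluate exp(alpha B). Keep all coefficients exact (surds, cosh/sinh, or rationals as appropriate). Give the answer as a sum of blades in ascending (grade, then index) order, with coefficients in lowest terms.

B^2 term by term: the squares give (38400/12529)^2*(e12)^2 + (2884/12529)^2*(e13)^2 + (7200/12529)^2*(e14)^2 + (30720/12529)^2*(e23)^2 + (-5760/12529)^2*(e34)^2 = 1474560000/156975841*(-1) + 8317456/156975841*(-1) + 51840000/156975841*(-1) + 943718400/156975841*(-1) + 33177600/156975841*(-1) = -16 (each basis 2-blade squares to minus the product of its generators' squares); cross terms between blades sharing an index anticommute and cancel; the commuting (index-disjoint) pairs give grade-4 terms 2*c*c'*(blade product), which cancel blade by blade — e1234: -442368000/156975841 + 442368000/156975841 = 0 — confirming B is simple. So B^2 = -16.
B^2 = -16 — the negative square puts this in the circular regime; l = 4, alpha*l = pi/6, so exp(alpha B) = cos(pi/6) + (sin(pi/6)/4)*B = sqrt(3)/2 + (1/8)*B.
Answer: sqrt(3)/2 + 4800/12529*e12 + 721/25058*e13 + 900/12529*e14 + 3840/12529*e23 - 720/12529*e34


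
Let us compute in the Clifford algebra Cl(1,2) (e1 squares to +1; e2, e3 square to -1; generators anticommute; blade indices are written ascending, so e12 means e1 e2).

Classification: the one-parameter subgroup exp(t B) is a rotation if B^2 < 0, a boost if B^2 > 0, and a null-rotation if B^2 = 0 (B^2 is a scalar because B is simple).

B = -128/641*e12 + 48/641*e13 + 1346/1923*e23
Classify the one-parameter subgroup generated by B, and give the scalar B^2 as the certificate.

B^2 term by term: the squares give (-128/641)^2*(e12)^2 + (48/641)^2*(e13)^2 + (1346/1923)^2*(e23)^2 = 16384/410881*(+1) + 2304/410881*(+1) + 1811716/3697929*(-1) = -4/9 (each basis 2-blade squares to minus the product of its generators' squares); cross terms between blades sharing an index anticommute and cancel. So B^2 = -4/9.
Answer: rotation, certificate B^2 = -4/9. B^2 = -4/9 is basis-independent, so its sign is the whole story.
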